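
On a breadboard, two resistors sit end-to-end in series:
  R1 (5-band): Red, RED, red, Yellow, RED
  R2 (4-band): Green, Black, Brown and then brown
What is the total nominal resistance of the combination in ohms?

2220500 Ω

R1: red, red, red → 222; yellow ×10^4 → 2220000 Ω.
R2: green, black → 50; brown ×10 → 500 Ω.
Series: 2220000 + 500 = 2220500 Ω.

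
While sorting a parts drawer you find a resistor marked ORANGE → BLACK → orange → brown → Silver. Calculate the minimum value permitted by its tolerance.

Orange → 3 (first significant figure)
Black → 0 (second significant figure)
Orange → 3 (third significant figure)
Brown → ×10 multiplier
Silver → ±10% tolerance
303 × 10 = 3030 Ω
Minimum = 3030 × (1 − 10/100) = 2727 Ω.

2727 Ω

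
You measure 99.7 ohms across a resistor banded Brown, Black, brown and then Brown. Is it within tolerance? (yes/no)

yes

Brown → 1 (first significant figure)
Black → 0 (second significant figure)
Brown → ×10 multiplier
Brown → ±1% tolerance
10 × 10 = 100 Ω
Allowed range: 99 Ω to 101 Ω.
99.7 ohms lies inside that range.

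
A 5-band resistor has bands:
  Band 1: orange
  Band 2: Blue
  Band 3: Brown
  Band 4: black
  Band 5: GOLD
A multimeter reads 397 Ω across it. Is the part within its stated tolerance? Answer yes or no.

Orange → 3 (first significant figure)
Blue → 6 (second significant figure)
Brown → 1 (third significant figure)
Black → ×1 multiplier
Gold → ±5% tolerance
361 × 1 = 361 Ω
Allowed range: 342.95 Ω to 379.05 Ω.
397 Ω lies outside that range.

no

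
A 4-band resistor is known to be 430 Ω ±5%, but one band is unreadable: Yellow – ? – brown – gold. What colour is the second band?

orange

430 Ω = 43 × 10^1.
The second band gives digit 3 of the significand, and 3 is orange.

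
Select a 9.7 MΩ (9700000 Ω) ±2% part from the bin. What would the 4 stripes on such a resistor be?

9700000 Ω = 97 × 10^5.
9 → white
7 → violet
Multiplier 10^5 → green.
±2% tolerance → red.

white, violet, green, red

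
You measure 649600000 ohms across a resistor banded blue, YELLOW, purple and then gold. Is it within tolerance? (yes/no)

Blue → 6 (first significant figure)
Yellow → 4 (second significant figure)
Violet → ×10^7 multiplier
Gold → ±5% tolerance
64 × 10000000 = 640000000 Ω
Allowed range: 608000000 Ω to 672000000 Ω.
649600000 ohms lies inside that range.

yes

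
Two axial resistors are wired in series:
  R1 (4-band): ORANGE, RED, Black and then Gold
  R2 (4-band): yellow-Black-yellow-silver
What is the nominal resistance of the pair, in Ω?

R1: orange, red → 32; black ×1 → 32 Ω.
R2: yellow, black → 40; yellow ×10^4 → 400000 Ω.
Series: 32 + 400000 = 400032 Ω.

400032 Ω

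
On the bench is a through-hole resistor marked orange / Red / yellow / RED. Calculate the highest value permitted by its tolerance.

Orange → 3 (first significant figure)
Red → 2 (second significant figure)
Yellow → ×10^4 multiplier
Red → ±2% tolerance
32 × 10000 = 320000 Ω
Highest = 320000 × (1 + 2/100) = 326400 Ω.

326400 Ω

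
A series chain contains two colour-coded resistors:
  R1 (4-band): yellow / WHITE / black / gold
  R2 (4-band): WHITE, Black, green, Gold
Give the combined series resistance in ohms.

R1: yellow, white → 49; black ×1 → 49 Ω.
R2: white, black → 90; green ×10^5 → 9000000 Ω.
Series: 49 + 9000000 = 9000049 Ω.

9000049 Ω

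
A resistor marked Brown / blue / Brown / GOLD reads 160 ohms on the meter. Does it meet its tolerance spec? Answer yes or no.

yes

Brown → 1 (first significant figure)
Blue → 6 (second significant figure)
Brown → ×10 multiplier
Gold → ±5% tolerance
16 × 10 = 160 Ω
Allowed range: 152 Ω to 168 Ω.
160 ohms lies inside that range.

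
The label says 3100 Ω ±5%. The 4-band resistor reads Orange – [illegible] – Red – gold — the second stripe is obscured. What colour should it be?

brown

3100 Ω = 31 × 10^2.
The second band gives digit 1 of the significand, and 1 is brown.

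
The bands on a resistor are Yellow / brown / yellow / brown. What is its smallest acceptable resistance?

405900 Ω

Yellow → 4 (first significant figure)
Brown → 1 (second significant figure)
Yellow → ×10^4 multiplier
Brown → ±1% tolerance
41 × 10000 = 410000 Ω
Smallest = 410000 × (1 − 1/100) = 405900 Ω.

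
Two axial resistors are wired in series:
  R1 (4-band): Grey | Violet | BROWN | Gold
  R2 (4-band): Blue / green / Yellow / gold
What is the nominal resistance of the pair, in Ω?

R1: grey, violet → 87; brown ×10 → 870 Ω.
R2: blue, green → 65; yellow ×10^4 → 650000 Ω.
Series: 870 + 650000 = 650870 Ω.

650870 Ω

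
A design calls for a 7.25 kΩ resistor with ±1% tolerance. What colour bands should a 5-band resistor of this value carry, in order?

7250 Ω = 725 × 10^1.
7 → violet
2 → red
5 → green
Multiplier 10^1 → brown.
±1% tolerance → brown.

violet, red, green, brown, brown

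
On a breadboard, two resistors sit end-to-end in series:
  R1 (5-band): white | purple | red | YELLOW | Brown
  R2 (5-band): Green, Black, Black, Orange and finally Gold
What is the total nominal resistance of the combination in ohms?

R1: white, violet, red → 972; yellow ×10^4 → 9720000 Ω.
R2: green, black, black → 500; orange ×10^3 → 500000 Ω.
Series: 9720000 + 500000 = 10220000 Ω.

10220000 Ω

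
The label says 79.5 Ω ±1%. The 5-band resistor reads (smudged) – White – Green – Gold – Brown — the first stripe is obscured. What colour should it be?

violet

79.5 Ω = 795 × 10^-1.
The first band gives digit 7 of the significand, and 7 is violet.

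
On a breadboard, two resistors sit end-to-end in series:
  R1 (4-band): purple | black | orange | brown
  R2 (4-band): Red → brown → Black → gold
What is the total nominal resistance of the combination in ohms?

R1: violet, black → 70; orange ×10^3 → 70000 Ω.
R2: red, brown → 21; black ×1 → 21 Ω.
Series: 70000 + 21 = 70021 Ω.

70021 Ω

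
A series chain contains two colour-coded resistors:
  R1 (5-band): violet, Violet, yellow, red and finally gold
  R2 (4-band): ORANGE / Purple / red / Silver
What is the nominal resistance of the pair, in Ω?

81100 Ω

R1: violet, violet, yellow → 774; red ×10^2 → 77400 Ω.
R2: orange, violet → 37; red ×10^2 → 3700 Ω.
Series: 77400 + 3700 = 81100 Ω.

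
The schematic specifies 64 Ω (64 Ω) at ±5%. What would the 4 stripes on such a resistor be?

64 Ω = 64 × 10^0.
6 → blue
4 → yellow
Multiplier 10^0 → black.
±5% tolerance → gold.

blue, yellow, black, gold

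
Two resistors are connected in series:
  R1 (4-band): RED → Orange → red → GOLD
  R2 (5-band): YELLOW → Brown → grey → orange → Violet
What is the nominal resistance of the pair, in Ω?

420300 Ω

R1: red, orange → 23; red ×10^2 → 2300 Ω.
R2: yellow, brown, grey → 418; orange ×10^3 → 418000 Ω.
Series: 2300 + 418000 = 420300 Ω.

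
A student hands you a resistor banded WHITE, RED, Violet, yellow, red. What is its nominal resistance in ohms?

White → 9 (first significant figure)
Red → 2 (second significant figure)
Violet → 7 (third significant figure)
Yellow → ×10^4 multiplier
927 × 10000 = 9270000 Ω

9270000 Ω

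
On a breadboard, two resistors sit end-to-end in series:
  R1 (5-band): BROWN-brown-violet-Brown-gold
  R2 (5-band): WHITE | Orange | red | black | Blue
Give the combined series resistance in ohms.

R1: brown, brown, violet → 117; brown ×10 → 1170 Ω.
R2: white, orange, red → 932; black ×1 → 932 Ω.
Series: 1170 + 932 = 2102 Ω.

2102 Ω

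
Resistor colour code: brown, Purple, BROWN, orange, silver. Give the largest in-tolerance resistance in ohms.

Brown → 1 (first significant figure)
Violet → 7 (second significant figure)
Brown → 1 (third significant figure)
Orange → ×10^3 multiplier
Silver → ±10% tolerance
171 × 1000 = 171000 Ω
Largest = 171000 × (1 + 10/100) = 188100 Ω.

188100 Ω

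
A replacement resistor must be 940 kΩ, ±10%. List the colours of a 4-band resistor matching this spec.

940000 Ω = 94 × 10^4.
9 → white
4 → yellow
Multiplier 10^4 → yellow.
±10% tolerance → silver.

white, yellow, yellow, silver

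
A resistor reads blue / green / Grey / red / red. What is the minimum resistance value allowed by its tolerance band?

Blue → 6 (first significant figure)
Green → 5 (second significant figure)
Grey → 8 (third significant figure)
Red → ×10^2 multiplier
Red → ±2% tolerance
658 × 100 = 65800 Ω
Minimum = 65800 × (1 − 2/100) = 64484 Ω.

64484 Ω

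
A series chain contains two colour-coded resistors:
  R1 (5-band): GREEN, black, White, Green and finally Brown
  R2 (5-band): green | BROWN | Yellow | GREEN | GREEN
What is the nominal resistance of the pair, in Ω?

102300000 Ω

R1: green, black, white → 509; green ×10^5 → 50900000 Ω.
R2: green, brown, yellow → 514; green ×10^5 → 51400000 Ω.
Series: 50900000 + 51400000 = 102300000 Ω.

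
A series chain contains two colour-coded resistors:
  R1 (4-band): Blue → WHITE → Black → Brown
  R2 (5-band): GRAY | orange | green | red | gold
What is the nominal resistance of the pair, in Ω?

R1: blue, white → 69; black ×1 → 69 Ω.
R2: grey, orange, green → 835; red ×10^2 → 83500 Ω.
Series: 69 + 83500 = 83569 Ω.

83569 Ω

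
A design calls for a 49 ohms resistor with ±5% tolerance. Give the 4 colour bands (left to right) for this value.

49 Ω = 49 × 10^0.
4 → yellow
9 → white
Multiplier 10^0 → black.
±5% tolerance → gold.

yellow, white, black, gold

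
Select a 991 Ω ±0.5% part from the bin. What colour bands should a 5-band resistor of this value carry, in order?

white, white, brown, black, green

991 Ω = 991 × 10^0.
9 → white
9 → white
1 → brown
Multiplier 10^0 → black.
±0.5% tolerance → green.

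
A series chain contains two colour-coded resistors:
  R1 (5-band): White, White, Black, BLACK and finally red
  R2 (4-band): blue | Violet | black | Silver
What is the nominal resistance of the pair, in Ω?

R1: white, white, black → 990; black ×1 → 990 Ω.
R2: blue, violet → 67; black ×1 → 67 Ω.
Series: 990 + 67 = 1057 Ω.

1057 Ω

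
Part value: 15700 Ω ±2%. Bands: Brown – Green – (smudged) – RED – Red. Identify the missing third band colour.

violet

15700 Ω = 157 × 10^2.
The third band gives digit 7 of the significand, and 7 is violet.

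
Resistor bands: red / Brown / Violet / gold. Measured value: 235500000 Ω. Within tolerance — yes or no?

Red → 2 (first significant figure)
Brown → 1 (second significant figure)
Violet → ×10^7 multiplier
Gold → ±5% tolerance
21 × 10000000 = 210000000 Ω
Allowed range: 199500000 Ω to 220500000 Ω.
235500000 Ω lies outside that range.

no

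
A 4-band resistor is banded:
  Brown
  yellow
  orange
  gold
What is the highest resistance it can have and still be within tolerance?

Brown → 1 (first significant figure)
Yellow → 4 (second significant figure)
Orange → ×10^3 multiplier
Gold → ±5% tolerance
14 × 1000 = 14000 Ω
Highest = 14000 × (1 + 5/100) = 14700 Ω.

14700 Ω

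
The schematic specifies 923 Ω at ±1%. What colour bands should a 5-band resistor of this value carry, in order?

white, red, orange, black, brown

923 Ω = 923 × 10^0.
9 → white
2 → red
3 → orange
Multiplier 10^0 → black.
±1% tolerance → brown.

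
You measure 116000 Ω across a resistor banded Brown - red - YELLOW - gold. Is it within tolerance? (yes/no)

Brown → 1 (first significant figure)
Red → 2 (second significant figure)
Yellow → ×10^4 multiplier
Gold → ±5% tolerance
12 × 10000 = 120000 Ω
Allowed range: 114000 Ω to 126000 Ω.
116000 Ω lies inside that range.

yes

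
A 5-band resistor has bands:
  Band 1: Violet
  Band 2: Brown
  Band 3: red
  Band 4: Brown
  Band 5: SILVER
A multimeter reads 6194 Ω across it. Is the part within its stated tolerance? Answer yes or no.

Violet → 7 (first significant figure)
Brown → 1 (second significant figure)
Red → 2 (third significant figure)
Brown → ×10 multiplier
Silver → ±10% tolerance
712 × 10 = 7120 Ω
Allowed range: 6408 Ω to 7832 Ω.
6194 Ω lies outside that range.

no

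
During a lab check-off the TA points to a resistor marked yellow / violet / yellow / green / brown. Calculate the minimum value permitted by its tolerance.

Yellow → 4 (first significant figure)
Violet → 7 (second significant figure)
Yellow → 4 (third significant figure)
Green → ×10^5 multiplier
Brown → ±1% tolerance
474 × 100000 = 47400000 Ω
Minimum = 47400000 × (1 − 1/100) = 46926000 Ω.

46926000 Ω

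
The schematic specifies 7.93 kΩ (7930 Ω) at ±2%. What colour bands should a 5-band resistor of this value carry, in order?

7930 Ω = 793 × 10^1.
7 → violet
9 → white
3 → orange
Multiplier 10^1 → brown.
±2% tolerance → red.

violet, white, orange, brown, red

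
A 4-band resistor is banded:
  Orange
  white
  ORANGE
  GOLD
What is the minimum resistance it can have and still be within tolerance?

Orange → 3 (first significant figure)
White → 9 (second significant figure)
Orange → ×10^3 multiplier
Gold → ±5% tolerance
39 × 1000 = 39000 Ω
Minimum = 39000 × (1 − 5/100) = 37050 Ω.

37050 Ω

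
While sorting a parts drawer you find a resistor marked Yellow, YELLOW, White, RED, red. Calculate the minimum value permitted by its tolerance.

Yellow → 4 (first significant figure)
Yellow → 4 (second significant figure)
White → 9 (third significant figure)
Red → ×10^2 multiplier
Red → ±2% tolerance
449 × 100 = 44900 Ω
Minimum = 44900 × (1 − 2/100) = 44002 Ω.

44002 Ω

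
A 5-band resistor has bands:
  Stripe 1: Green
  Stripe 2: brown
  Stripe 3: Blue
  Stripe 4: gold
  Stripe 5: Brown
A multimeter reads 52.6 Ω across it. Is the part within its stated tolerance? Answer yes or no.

Green → 5 (first significant figure)
Brown → 1 (second significant figure)
Blue → 6 (third significant figure)
Gold → ×0.1 multiplier
Brown → ±1% tolerance
516 × 0.1 = 51.6 Ω
Allowed range: 51.084 Ω to 52.116 Ω.
52.6 Ω lies outside that range.

no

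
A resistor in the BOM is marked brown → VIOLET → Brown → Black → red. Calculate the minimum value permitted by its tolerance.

167.58 Ω

Brown → 1 (first significant figure)
Violet → 7 (second significant figure)
Brown → 1 (third significant figure)
Black → ×1 multiplier
Red → ±2% tolerance
171 × 1 = 171 Ω
Minimum = 171 × (1 − 2/100) = 167.58 Ω.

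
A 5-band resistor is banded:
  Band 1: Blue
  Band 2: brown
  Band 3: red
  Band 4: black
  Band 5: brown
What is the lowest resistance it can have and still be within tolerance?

Blue → 6 (first significant figure)
Brown → 1 (second significant figure)
Red → 2 (third significant figure)
Black → ×1 multiplier
Brown → ±1% tolerance
612 × 1 = 612 Ω
Lowest = 612 × (1 − 1/100) = 605.88 Ω.

605.88 Ω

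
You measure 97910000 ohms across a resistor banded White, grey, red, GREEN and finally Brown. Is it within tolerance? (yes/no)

yes

White → 9 (first significant figure)
Grey → 8 (second significant figure)
Red → 2 (third significant figure)
Green → ×10^5 multiplier
Brown → ±1% tolerance
982 × 100000 = 98200000 Ω
Allowed range: 97218000 Ω to 99182000 Ω.
97910000 ohms lies inside that range.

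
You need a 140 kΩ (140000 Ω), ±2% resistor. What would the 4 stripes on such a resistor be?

140000 Ω = 14 × 10^4.
1 → brown
4 → yellow
Multiplier 10^4 → yellow.
±2% tolerance → red.

brown, yellow, yellow, red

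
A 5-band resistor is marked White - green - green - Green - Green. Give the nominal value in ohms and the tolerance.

White → 9 (first significant figure)
Green → 5 (second significant figure)
Green → 5 (third significant figure)
Green → ×10^5 multiplier
Green → ±0.5% tolerance
955 × 100000 = 95500000 Ω

95500000 Ω ±0.5%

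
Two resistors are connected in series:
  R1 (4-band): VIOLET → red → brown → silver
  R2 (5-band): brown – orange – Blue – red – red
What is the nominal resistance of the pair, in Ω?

14320 Ω

R1: violet, red → 72; brown ×10 → 720 Ω.
R2: brown, orange, blue → 136; red ×10^2 → 13600 Ω.
Series: 720 + 13600 = 14320 Ω.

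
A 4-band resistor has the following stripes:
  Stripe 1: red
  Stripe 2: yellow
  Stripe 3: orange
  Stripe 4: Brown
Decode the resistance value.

24000 Ω

Red → 2 (first significant figure)
Yellow → 4 (second significant figure)
Orange → ×10^3 multiplier
24 × 1000 = 24000 Ω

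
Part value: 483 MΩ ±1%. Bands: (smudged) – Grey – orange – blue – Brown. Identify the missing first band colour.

yellow

483000000 Ω = 483 × 10^6.
The first band gives digit 4 of the significand, and 4 is yellow.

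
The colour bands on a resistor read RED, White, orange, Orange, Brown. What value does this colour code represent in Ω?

Red → 2 (first significant figure)
White → 9 (second significant figure)
Orange → 3 (third significant figure)
Orange → ×10^3 multiplier
293 × 1000 = 293000 Ω

293000 Ω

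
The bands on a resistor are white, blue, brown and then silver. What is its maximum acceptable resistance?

1056 Ω

White → 9 (first significant figure)
Blue → 6 (second significant figure)
Brown → ×10 multiplier
Silver → ±10% tolerance
96 × 10 = 960 Ω
Maximum = 960 × (1 + 10/100) = 1056 Ω.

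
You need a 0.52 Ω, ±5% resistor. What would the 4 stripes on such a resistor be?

green, red, silver, gold

0.52 Ω = 52 × 10^-2.
5 → green
2 → red
Multiplier 10^-2 → silver.
±5% tolerance → gold.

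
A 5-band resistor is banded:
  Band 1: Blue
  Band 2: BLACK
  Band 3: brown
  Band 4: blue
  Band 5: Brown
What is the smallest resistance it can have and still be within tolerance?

594990000 Ω

Blue → 6 (first significant figure)
Black → 0 (second significant figure)
Brown → 1 (third significant figure)
Blue → ×10^6 multiplier
Brown → ±1% tolerance
601 × 1000000 = 601000000 Ω
Smallest = 601000000 × (1 − 1/100) = 594990000 Ω.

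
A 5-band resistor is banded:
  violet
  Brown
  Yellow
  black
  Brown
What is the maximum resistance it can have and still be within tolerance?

721.14 Ω

Violet → 7 (first significant figure)
Brown → 1 (second significant figure)
Yellow → 4 (third significant figure)
Black → ×1 multiplier
Brown → ±1% tolerance
714 × 1 = 714 Ω
Maximum = 714 × (1 + 1/100) = 721.14 Ω.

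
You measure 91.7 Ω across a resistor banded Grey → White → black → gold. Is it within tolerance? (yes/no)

Grey → 8 (first significant figure)
White → 9 (second significant figure)
Black → ×1 multiplier
Gold → ±5% tolerance
89 × 1 = 89 Ω
Allowed range: 84.55 Ω to 93.45 Ω.
91.7 Ω lies inside that range.

yes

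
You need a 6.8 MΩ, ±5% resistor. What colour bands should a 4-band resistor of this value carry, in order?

blue, grey, green, gold

6800000 Ω = 68 × 10^5.
6 → blue
8 → grey
Multiplier 10^5 → green.
±5% tolerance → gold.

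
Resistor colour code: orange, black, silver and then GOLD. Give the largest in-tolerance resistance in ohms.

0.315 Ω

Orange → 3 (first significant figure)
Black → 0 (second significant figure)
Silver → ×0.01 multiplier
Gold → ±5% tolerance
30 × 0.01 = 0.3 Ω
Largest = 0.3 × (1 + 5/100) = 0.315 Ω.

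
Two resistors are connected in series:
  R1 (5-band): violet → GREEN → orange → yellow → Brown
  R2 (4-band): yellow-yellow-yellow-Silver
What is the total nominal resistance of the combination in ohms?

R1: violet, green, orange → 753; yellow ×10^4 → 7530000 Ω.
R2: yellow, yellow → 44; yellow ×10^4 → 440000 Ω.
Series: 7530000 + 440000 = 7970000 Ω.

7970000 Ω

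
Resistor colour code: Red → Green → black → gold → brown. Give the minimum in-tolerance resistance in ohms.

Red → 2 (first significant figure)
Green → 5 (second significant figure)
Black → 0 (third significant figure)
Gold → ×0.1 multiplier
Brown → ±1% tolerance
250 × 0.1 = 25 Ω
Minimum = 25 × (1 − 1/100) = 24.75 Ω.

24.75 Ω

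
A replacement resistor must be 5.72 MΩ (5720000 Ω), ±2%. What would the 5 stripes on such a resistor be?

green, violet, red, yellow, red

5720000 Ω = 572 × 10^4.
5 → green
7 → violet
2 → red
Multiplier 10^4 → yellow.
±2% tolerance → red.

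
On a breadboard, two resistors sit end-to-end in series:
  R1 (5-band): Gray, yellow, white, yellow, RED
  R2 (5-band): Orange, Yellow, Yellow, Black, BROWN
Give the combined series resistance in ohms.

R1: grey, yellow, white → 849; yellow ×10^4 → 8490000 Ω.
R2: orange, yellow, yellow → 344; black ×1 → 344 Ω.
Series: 8490000 + 344 = 8490344 Ω.

8490344 Ω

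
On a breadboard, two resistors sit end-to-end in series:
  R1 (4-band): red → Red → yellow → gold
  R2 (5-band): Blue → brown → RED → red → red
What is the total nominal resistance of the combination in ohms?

281200 Ω

R1: red, red → 22; yellow ×10^4 → 220000 Ω.
R2: blue, brown, red → 612; red ×10^2 → 61200 Ω.
Series: 220000 + 61200 = 281200 Ω.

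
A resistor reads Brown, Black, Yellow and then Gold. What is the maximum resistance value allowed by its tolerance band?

105000 Ω

Brown → 1 (first significant figure)
Black → 0 (second significant figure)
Yellow → ×10^4 multiplier
Gold → ±5% tolerance
10 × 10000 = 100000 Ω
Maximum = 100000 × (1 + 5/100) = 105000 Ω.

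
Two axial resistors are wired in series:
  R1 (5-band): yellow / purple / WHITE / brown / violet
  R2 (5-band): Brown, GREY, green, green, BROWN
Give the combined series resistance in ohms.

R1: yellow, violet, white → 479; brown ×10 → 4790 Ω.
R2: brown, grey, green → 185; green ×10^5 → 18500000 Ω.
Series: 4790 + 18500000 = 18504790 Ω.

18504790 Ω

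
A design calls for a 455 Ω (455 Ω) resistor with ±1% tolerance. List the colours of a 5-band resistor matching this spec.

yellow, green, green, black, brown

455 Ω = 455 × 10^0.
4 → yellow
5 → green
5 → green
Multiplier 10^0 → black.
±1% tolerance → brown.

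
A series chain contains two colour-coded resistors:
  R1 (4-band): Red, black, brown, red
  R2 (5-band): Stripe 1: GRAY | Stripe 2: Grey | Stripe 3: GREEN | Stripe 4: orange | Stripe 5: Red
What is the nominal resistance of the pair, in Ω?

R1: red, black → 20; brown ×10 → 200 Ω.
R2: grey, grey, green → 885; orange ×10^3 → 885000 Ω.
Series: 200 + 885000 = 885200 Ω.

885200 Ω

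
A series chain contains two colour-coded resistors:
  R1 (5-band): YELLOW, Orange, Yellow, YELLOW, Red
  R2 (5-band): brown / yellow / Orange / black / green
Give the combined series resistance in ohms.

4340143 Ω

R1: yellow, orange, yellow → 434; yellow ×10^4 → 4340000 Ω.
R2: brown, yellow, orange → 143; black ×1 → 143 Ω.
Series: 4340000 + 143 = 4340143 Ω.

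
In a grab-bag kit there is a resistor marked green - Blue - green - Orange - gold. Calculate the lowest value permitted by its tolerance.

Green → 5 (first significant figure)
Blue → 6 (second significant figure)
Green → 5 (third significant figure)
Orange → ×10^3 multiplier
Gold → ±5% tolerance
565 × 1000 = 565000 Ω
Lowest = 565000 × (1 − 5/100) = 536750 Ω.

536750 Ω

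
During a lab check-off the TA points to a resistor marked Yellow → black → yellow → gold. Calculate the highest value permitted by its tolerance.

Yellow → 4 (first significant figure)
Black → 0 (second significant figure)
Yellow → ×10^4 multiplier
Gold → ±5% tolerance
40 × 10000 = 400000 Ω
Highest = 400000 × (1 + 5/100) = 420000 Ω.

420000 Ω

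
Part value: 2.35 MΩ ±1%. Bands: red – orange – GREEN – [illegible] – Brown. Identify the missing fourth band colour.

2350000 Ω = 235 × 10^4.
The fourth band is the multiplier, 10^4, which is yellow.

yellow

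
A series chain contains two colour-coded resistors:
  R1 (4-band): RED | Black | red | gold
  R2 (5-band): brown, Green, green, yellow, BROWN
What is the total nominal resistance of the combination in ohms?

1552000 Ω

R1: red, black → 20; red ×10^2 → 2000 Ω.
R2: brown, green, green → 155; yellow ×10^4 → 1550000 Ω.
Series: 2000 + 1550000 = 1552000 Ω.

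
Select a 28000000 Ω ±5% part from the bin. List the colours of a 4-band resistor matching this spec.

28000000 Ω = 28 × 10^6.
2 → red
8 → grey
Multiplier 10^6 → blue.
±5% tolerance → gold.

red, grey, blue, gold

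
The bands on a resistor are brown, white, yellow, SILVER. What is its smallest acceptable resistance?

171000 Ω

Brown → 1 (first significant figure)
White → 9 (second significant figure)
Yellow → ×10^4 multiplier
Silver → ±10% tolerance
19 × 10000 = 190000 Ω
Smallest = 190000 × (1 − 10/100) = 171000 Ω.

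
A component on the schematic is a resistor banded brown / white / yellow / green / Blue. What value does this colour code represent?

Brown → 1 (first significant figure)
White → 9 (second significant figure)
Yellow → 4 (third significant figure)
Green → ×10^5 multiplier
194 × 100000 = 19400000 Ω

19400000 Ω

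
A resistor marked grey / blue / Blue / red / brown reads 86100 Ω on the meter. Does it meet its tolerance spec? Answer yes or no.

Grey → 8 (first significant figure)
Blue → 6 (second significant figure)
Blue → 6 (third significant figure)
Red → ×10^2 multiplier
Brown → ±1% tolerance
866 × 100 = 86600 Ω
Allowed range: 85734 Ω to 87466 Ω.
86100 Ω lies inside that range.

yes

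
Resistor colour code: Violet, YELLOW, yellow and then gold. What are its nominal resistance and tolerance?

740000 Ω ±5%

Violet → 7 (first significant figure)
Yellow → 4 (second significant figure)
Yellow → ×10^4 multiplier
Gold → ±5% tolerance
74 × 10000 = 740000 Ω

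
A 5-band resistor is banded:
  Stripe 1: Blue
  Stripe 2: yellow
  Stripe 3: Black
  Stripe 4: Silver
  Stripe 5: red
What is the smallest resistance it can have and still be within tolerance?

6.272 Ω

Blue → 6 (first significant figure)
Yellow → 4 (second significant figure)
Black → 0 (third significant figure)
Silver → ×0.01 multiplier
Red → ±2% tolerance
640 × 0.01 = 6.4 Ω
Smallest = 6.4 × (1 − 2/100) = 6.272 Ω.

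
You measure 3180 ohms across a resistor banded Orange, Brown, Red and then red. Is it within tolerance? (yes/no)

Orange → 3 (first significant figure)
Brown → 1 (second significant figure)
Red → ×10^2 multiplier
Red → ±2% tolerance
31 × 100 = 3100 Ω
Allowed range: 3038 Ω to 3162 Ω.
3180 ohms lies outside that range.

no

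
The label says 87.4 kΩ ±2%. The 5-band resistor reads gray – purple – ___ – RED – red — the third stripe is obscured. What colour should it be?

yellow

87400 Ω = 874 × 10^2.
The third band gives digit 4 of the significand, and 4 is yellow.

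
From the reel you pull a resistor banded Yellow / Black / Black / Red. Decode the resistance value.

40 Ω

Yellow → 4 (first significant figure)
Black → 0 (second significant figure)
Black → ×1 multiplier
40 × 1 = 40 Ω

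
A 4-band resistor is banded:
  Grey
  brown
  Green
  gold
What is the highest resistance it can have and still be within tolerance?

8505000 Ω

Grey → 8 (first significant figure)
Brown → 1 (second significant figure)
Green → ×10^5 multiplier
Gold → ±5% tolerance
81 × 100000 = 8100000 Ω
Highest = 8100000 × (1 + 5/100) = 8505000 Ω.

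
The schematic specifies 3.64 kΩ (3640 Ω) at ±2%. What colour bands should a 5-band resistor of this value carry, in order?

3640 Ω = 364 × 10^1.
3 → orange
6 → blue
4 → yellow
Multiplier 10^1 → brown.
±2% tolerance → red.

orange, blue, yellow, brown, red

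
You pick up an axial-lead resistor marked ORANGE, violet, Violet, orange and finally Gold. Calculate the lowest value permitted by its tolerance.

Orange → 3 (first significant figure)
Violet → 7 (second significant figure)
Violet → 7 (third significant figure)
Orange → ×10^3 multiplier
Gold → ±5% tolerance
377 × 1000 = 377000 Ω
Lowest = 377000 × (1 − 5/100) = 358150 Ω.

358150 Ω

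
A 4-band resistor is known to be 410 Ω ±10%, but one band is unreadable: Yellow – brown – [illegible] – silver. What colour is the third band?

410 Ω = 41 × 10^1.
The third band is the multiplier, 10^1, which is brown.

brown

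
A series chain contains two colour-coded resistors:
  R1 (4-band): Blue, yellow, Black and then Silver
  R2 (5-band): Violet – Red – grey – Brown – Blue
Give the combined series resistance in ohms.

R1: blue, yellow → 64; black ×1 → 64 Ω.
R2: violet, red, grey → 728; brown ×10 → 7280 Ω.
Series: 64 + 7280 = 7344 Ω.

7344 Ω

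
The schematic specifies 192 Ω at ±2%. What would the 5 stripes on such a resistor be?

192 Ω = 192 × 10^0.
1 → brown
9 → white
2 → red
Multiplier 10^0 → black.
±2% tolerance → red.

brown, white, red, black, red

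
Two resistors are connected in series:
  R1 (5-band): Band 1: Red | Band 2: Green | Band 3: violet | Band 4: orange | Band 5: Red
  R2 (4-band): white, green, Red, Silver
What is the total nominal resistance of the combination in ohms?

266500 Ω

R1: red, green, violet → 257; orange ×10^3 → 257000 Ω.
R2: white, green → 95; red ×10^2 → 9500 Ω.
Series: 257000 + 9500 = 266500 Ω.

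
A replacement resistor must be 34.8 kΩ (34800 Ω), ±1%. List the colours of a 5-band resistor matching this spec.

34800 Ω = 348 × 10^2.
3 → orange
4 → yellow
8 → grey
Multiplier 10^2 → red.
±1% tolerance → brown.

orange, yellow, grey, red, brown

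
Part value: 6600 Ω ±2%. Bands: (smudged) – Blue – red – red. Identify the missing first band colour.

blue

6600 Ω = 66 × 10^2.
The first band gives digit 6 of the significand, and 6 is blue.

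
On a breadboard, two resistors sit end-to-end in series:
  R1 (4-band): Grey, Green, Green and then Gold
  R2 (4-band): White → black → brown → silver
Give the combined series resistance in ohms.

8500900 Ω

R1: grey, green → 85; green ×10^5 → 8500000 Ω.
R2: white, black → 90; brown ×10 → 900 Ω.
Series: 8500000 + 900 = 8500900 Ω.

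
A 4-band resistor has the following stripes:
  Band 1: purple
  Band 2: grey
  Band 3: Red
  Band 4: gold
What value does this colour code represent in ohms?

Violet → 7 (first significant figure)
Grey → 8 (second significant figure)
Red → ×10^2 multiplier
78 × 100 = 7800 Ω

7800 Ω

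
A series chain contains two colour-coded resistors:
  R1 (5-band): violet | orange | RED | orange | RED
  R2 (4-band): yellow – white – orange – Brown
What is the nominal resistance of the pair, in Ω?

R1: violet, orange, red → 732; orange ×10^3 → 732000 Ω.
R2: yellow, white → 49; orange ×10^3 → 49000 Ω.
Series: 732000 + 49000 = 781000 Ω.

781000 Ω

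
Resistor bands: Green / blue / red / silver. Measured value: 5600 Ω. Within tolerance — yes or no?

yes

Green → 5 (first significant figure)
Blue → 6 (second significant figure)
Red → ×10^2 multiplier
Silver → ±10% tolerance
56 × 100 = 5600 Ω
Allowed range: 5040 Ω to 6160 Ω.
5600 Ω lies inside that range.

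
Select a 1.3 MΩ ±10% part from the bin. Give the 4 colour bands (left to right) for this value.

1300000 Ω = 13 × 10^5.
1 → brown
3 → orange
Multiplier 10^5 → green.
±10% tolerance → silver.

brown, orange, green, silver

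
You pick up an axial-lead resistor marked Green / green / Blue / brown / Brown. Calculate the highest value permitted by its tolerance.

Green → 5 (first significant figure)
Green → 5 (second significant figure)
Blue → 6 (third significant figure)
Brown → ×10 multiplier
Brown → ±1% tolerance
556 × 10 = 5560 Ω
Highest = 5560 × (1 + 1/100) = 5615.6 Ω.

5615.6 Ω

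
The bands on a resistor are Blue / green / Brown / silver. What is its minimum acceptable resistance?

Blue → 6 (first significant figure)
Green → 5 (second significant figure)
Brown → ×10 multiplier
Silver → ±10% tolerance
65 × 10 = 650 Ω
Minimum = 650 × (1 − 10/100) = 585 Ω.

585 Ω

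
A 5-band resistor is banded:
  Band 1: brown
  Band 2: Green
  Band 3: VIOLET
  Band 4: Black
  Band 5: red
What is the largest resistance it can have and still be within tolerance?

160.14 Ω

Brown → 1 (first significant figure)
Green → 5 (second significant figure)
Violet → 7 (third significant figure)
Black → ×1 multiplier
Red → ±2% tolerance
157 × 1 = 157 Ω
Largest = 157 × (1 + 2/100) = 160.14 Ω.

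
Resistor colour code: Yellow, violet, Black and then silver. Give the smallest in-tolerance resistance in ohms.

42.3 Ω

Yellow → 4 (first significant figure)
Violet → 7 (second significant figure)
Black → ×1 multiplier
Silver → ±10% tolerance
47 × 1 = 47 Ω
Smallest = 47 × (1 − 10/100) = 42.3 Ω.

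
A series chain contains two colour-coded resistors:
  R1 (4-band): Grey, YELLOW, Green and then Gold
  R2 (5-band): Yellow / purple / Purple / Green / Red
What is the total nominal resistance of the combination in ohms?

R1: grey, yellow → 84; green ×10^5 → 8400000 Ω.
R2: yellow, violet, violet → 477; green ×10^5 → 47700000 Ω.
Series: 8400000 + 47700000 = 56100000 Ω.

56100000 Ω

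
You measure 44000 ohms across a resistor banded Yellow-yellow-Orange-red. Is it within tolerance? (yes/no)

Yellow → 4 (first significant figure)
Yellow → 4 (second significant figure)
Orange → ×10^3 multiplier
Red → ±2% tolerance
44 × 1000 = 44000 Ω
Allowed range: 43120 Ω to 44880 Ω.
44000 ohms lies inside that range.

yes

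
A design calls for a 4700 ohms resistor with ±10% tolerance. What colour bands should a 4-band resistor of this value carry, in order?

yellow, violet, red, silver

4700 Ω = 47 × 10^2.
4 → yellow
7 → violet
Multiplier 10^2 → red.
±10% tolerance → silver.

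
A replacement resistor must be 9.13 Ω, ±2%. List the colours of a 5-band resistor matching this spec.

9.13 Ω = 913 × 10^-2.
9 → white
1 → brown
3 → orange
Multiplier 10^-2 → silver.
±2% tolerance → red.

white, brown, orange, silver, red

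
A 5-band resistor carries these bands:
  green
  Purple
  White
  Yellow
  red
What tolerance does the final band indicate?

The last band, red, is the tolerance band.
Red corresponds to ±2%.

±2%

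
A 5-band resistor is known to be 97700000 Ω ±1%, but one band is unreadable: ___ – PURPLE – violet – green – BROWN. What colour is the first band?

white

97700000 Ω = 977 × 10^5.
The first band gives digit 9 of the significand, and 9 is white.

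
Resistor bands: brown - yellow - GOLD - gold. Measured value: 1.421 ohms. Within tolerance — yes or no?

Brown → 1 (first significant figure)
Yellow → 4 (second significant figure)
Gold → ×0.1 multiplier
Gold → ±5% tolerance
14 × 0.1 = 1.4 Ω
Allowed range: 1.33 Ω to 1.47 Ω.
1.421 ohms lies inside that range.

yes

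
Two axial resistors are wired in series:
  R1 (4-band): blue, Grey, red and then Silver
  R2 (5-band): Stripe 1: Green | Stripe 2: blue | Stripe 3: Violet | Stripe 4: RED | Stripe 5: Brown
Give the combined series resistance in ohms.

R1: blue, grey → 68; red ×10^2 → 6800 Ω.
R2: green, blue, violet → 567; red ×10^2 → 56700 Ω.
Series: 6800 + 56700 = 63500 Ω.

63500 Ω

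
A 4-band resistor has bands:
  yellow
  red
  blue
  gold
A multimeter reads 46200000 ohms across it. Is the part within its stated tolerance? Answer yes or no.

Yellow → 4 (first significant figure)
Red → 2 (second significant figure)
Blue → ×10^6 multiplier
Gold → ±5% tolerance
42 × 1000000 = 42000000 Ω
Allowed range: 39900000 Ω to 44100000 Ω.
46200000 ohms lies outside that range.

no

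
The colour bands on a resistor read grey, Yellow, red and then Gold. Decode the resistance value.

Grey → 8 (first significant figure)
Yellow → 4 (second significant figure)
Red → ×10^2 multiplier
84 × 100 = 8400 Ω

8400 Ω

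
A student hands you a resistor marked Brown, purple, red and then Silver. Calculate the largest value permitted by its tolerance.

Brown → 1 (first significant figure)
Violet → 7 (second significant figure)
Red → ×10^2 multiplier
Silver → ±10% tolerance
17 × 100 = 1700 Ω
Largest = 1700 × (1 + 10/100) = 1870 Ω.

1870 Ω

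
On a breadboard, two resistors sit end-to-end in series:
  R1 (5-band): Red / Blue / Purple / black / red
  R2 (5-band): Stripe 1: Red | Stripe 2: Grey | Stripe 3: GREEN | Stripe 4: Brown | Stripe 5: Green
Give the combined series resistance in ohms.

3117 Ω

R1: red, blue, violet → 267; black ×1 → 267 Ω.
R2: red, grey, green → 285; brown ×10 → 2850 Ω.
Series: 267 + 2850 = 3117 Ω.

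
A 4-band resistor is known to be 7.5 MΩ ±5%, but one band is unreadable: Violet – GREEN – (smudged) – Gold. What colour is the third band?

green

7500000 Ω = 75 × 10^5.
The third band is the multiplier, 10^5, which is green.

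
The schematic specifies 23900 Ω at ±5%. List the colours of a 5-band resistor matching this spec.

23900 Ω = 239 × 10^2.
2 → red
3 → orange
9 → white
Multiplier 10^2 → red.
±5% tolerance → gold.

red, orange, white, red, gold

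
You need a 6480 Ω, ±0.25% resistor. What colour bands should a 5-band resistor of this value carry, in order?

blue, yellow, grey, brown, blue

6480 Ω = 648 × 10^1.
6 → blue
4 → yellow
8 → grey
Multiplier 10^1 → brown.
±0.25% tolerance → blue.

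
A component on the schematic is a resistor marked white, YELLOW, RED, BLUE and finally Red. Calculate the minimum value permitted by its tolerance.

923160000 Ω

White → 9 (first significant figure)
Yellow → 4 (second significant figure)
Red → 2 (third significant figure)
Blue → ×10^6 multiplier
Red → ±2% tolerance
942 × 1000000 = 942000000 Ω
Minimum = 942000000 × (1 − 2/100) = 923160000 Ω.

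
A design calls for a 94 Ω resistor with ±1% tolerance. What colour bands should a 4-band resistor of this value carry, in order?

white, yellow, black, brown

94 Ω = 94 × 10^0.
9 → white
4 → yellow
Multiplier 10^0 → black.
±1% tolerance → brown.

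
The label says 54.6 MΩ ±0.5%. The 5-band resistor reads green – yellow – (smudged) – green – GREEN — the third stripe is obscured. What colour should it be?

blue

54600000 Ω = 546 × 10^5.
The third band gives digit 6 of the significand, and 6 is blue.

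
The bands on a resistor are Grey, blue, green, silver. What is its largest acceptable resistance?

9460000 Ω

Grey → 8 (first significant figure)
Blue → 6 (second significant figure)
Green → ×10^5 multiplier
Silver → ±10% tolerance
86 × 100000 = 8600000 Ω
Largest = 8600000 × (1 + 10/100) = 9460000 Ω.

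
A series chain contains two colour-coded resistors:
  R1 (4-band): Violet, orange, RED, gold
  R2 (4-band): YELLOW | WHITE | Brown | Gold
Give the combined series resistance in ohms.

7790 Ω

R1: violet, orange → 73; red ×10^2 → 7300 Ω.
R2: yellow, white → 49; brown ×10 → 490 Ω.
Series: 7300 + 490 = 7790 Ω.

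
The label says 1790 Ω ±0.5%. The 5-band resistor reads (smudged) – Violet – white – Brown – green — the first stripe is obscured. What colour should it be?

1790 Ω = 179 × 10^1.
The first band gives digit 1 of the significand, and 1 is brown.

brown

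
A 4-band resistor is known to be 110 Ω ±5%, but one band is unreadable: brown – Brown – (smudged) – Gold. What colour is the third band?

110 Ω = 11 × 10^1.
The third band is the multiplier, 10^1, which is brown.

brown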